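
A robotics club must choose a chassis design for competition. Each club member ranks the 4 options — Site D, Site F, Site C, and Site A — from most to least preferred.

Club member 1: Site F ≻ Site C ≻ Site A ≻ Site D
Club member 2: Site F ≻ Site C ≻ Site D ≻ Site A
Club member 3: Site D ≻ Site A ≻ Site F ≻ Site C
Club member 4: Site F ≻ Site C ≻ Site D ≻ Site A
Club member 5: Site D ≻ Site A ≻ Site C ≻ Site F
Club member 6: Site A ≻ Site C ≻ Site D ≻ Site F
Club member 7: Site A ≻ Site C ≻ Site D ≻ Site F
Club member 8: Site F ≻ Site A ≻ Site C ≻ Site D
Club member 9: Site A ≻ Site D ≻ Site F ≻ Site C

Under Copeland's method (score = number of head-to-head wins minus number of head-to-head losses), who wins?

Site A

Pairwise results:
  Site D vs Site F: Site D wins 5–4.
  Site D vs Site C: Site C wins 6–3.
  Site D vs Site A: Site A wins 5–4.
  Site F vs Site C: Site F wins 6–3.
  Site F vs Site A: Site A wins 5–4.
  Site C vs Site A: Site A wins 6–3.
Copeland scores (wins − losses):
  Site D: 1 − 2 = -1
  Site F: 1 − 2 = -1
  Site C: 1 − 2 = -1
  Site A: 3 − 0 = 3
Site A has the best Copeland score.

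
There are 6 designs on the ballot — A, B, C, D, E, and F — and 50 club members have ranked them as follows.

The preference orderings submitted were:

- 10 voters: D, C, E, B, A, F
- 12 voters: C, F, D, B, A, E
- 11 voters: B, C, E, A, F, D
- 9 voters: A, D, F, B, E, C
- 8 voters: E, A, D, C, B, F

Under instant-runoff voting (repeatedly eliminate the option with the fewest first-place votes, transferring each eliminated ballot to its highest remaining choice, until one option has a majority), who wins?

C

Round 1: C 12, B 11, D 10, A 9, E 8, F 0. F has the fewest and is eliminated.
Round 2: C 12, B 11, D 10, A 9, E 8. E has the fewest and is eliminated.
Round 3: A 17, C 12, B 11, D 10. D has the fewest and is eliminated.
Round 4: C 22, A 17, B 11. B has the fewest and is eliminated.
Round 5: C 33, A 17. C has a majority.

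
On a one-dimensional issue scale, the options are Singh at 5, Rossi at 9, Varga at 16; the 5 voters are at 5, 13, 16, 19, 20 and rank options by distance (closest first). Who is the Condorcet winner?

Varga

With single-peaked preferences on a line, the Condorcet winner is the candidate closest to the median voter.
The median voter (position 16) is closest to Varga at 16.
Check: Varga vs Singh — voters closer to Varga: 4 of 5.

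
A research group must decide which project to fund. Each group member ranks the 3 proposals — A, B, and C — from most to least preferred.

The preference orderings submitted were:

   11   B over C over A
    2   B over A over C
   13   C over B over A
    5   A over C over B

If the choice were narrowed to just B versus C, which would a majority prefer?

C

Ballots ranking B above C: 11+2 = 13.
Ballots ranking C above B: 13+5 = 18.
C wins the head-to-head, 18–13.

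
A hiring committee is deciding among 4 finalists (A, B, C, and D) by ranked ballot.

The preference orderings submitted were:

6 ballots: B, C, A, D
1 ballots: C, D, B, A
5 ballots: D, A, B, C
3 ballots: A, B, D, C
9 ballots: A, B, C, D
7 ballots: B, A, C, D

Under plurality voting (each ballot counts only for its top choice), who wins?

First-place vote totals:
  A: 12
  B: 13
  C: 1
  D: 5
B has the most first-place votes.

B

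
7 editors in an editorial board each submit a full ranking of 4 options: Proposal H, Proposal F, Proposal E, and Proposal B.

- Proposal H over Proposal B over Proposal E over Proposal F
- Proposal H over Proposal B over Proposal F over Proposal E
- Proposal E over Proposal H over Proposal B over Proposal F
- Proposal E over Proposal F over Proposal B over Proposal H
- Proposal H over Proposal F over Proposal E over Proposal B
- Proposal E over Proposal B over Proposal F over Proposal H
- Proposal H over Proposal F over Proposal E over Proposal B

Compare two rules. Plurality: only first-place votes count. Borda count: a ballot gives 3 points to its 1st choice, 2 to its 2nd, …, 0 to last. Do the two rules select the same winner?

Plurality first-place counts: Proposal H 4, Proposal F 0, Proposal E 3, Proposal B 0 → Proposal H.
Borda totals: Proposal H 14, Proposal F 8, Proposal E 12, Proposal B 8 → Proposal H.
The two rules agree on Proposal H.

Yes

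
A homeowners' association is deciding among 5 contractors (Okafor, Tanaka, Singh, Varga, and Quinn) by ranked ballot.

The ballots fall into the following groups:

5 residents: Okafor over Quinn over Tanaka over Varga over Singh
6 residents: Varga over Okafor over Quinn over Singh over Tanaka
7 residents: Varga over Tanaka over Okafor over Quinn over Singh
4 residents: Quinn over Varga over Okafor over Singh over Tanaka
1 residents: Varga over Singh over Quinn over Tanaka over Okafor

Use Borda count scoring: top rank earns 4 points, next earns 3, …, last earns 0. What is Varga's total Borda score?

73

Borda scores:
  Okafor: 5·4 + 6·3 + 7·2 + 4·2 + 0 = 60
  Tanaka: 5·2 + 6·0 + 7·3 + 4·0 + 1 = 32
  Singh: 5·0 + 6·1 + 7·0 + 4·1 + 3 = 13
  Varga: 5·1 + 6·4 + 7·4 + 4·3 + 4 = 73
  Quinn: 5·3 + 6·2 + 7·1 + 4·4 + 2 = 52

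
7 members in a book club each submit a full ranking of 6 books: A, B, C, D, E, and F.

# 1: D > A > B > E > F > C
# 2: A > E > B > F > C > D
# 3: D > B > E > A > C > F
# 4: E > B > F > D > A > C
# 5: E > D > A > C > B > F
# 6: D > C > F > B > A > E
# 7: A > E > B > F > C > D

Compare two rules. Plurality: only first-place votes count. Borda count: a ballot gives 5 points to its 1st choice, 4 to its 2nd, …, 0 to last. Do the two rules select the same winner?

Plurality first-place counts: A 2, B 0, C 0, D 3, E 2, F 0 → D.
Borda totals: A 21, B 20, C 9, D 21, E 23, F 11 → E.
The two rules disagree: plurality picks D, Borda picks E.

No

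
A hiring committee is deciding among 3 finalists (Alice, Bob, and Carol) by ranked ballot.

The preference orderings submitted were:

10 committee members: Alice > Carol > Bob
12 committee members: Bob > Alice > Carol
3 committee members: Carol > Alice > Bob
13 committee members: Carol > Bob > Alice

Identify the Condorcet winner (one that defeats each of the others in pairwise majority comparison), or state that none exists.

Head-to-head results (38 voters total):
Alice vs Bob: Bob wins 25–13.
Alice vs Carol: Alice wins 22–16.
Bob vs Carol: Carol wins 26–12.
No candidate beats all others: Alice beats Carol beats Bob beats Alice, a majority cycle.

There is no Condorcet winner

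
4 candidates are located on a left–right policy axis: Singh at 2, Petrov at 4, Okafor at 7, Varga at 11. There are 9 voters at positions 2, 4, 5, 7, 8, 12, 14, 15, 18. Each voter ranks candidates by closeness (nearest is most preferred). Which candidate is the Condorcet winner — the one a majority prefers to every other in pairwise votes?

With single-peaked preferences on a line, the Condorcet winner is the candidate closest to the median voter.
The median voter (position 8) is closest to Okafor at 7.
Check: Okafor vs Varga — voters closer to Okafor: 5 of 9.

Okafor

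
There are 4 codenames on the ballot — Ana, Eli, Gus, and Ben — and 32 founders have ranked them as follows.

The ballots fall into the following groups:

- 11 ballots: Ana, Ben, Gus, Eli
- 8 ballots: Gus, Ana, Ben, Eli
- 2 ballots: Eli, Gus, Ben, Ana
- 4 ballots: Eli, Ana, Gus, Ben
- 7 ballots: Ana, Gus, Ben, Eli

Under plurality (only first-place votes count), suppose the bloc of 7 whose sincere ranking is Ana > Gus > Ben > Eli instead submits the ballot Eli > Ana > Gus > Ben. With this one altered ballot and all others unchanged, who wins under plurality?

Eli

First-place totals with the altered ballot: Ana 11, Eli 13, Gus 8, Ben 0.
The switch changes the winner from Ana to Eli.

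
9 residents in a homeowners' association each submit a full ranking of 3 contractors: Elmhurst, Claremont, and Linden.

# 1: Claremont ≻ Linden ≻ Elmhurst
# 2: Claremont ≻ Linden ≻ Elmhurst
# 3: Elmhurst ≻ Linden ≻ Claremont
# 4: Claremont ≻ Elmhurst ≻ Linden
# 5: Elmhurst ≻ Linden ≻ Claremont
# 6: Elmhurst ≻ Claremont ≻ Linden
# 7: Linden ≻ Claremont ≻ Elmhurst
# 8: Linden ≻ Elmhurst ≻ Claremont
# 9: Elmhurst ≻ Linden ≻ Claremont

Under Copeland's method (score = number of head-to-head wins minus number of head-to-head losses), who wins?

Elmhurst

Pairwise results:
  Elmhurst vs Claremont: Elmhurst wins 5–4.
  Elmhurst vs Linden: Elmhurst wins 5–4.
  Claremont vs Linden: Linden wins 5–4.
Copeland scores (wins − losses):
  Elmhurst: 2 − 0 = 2
  Claremont: 0 − 2 = -2
  Linden: 1 − 1 = 0
Elmhurst has the best Copeland score.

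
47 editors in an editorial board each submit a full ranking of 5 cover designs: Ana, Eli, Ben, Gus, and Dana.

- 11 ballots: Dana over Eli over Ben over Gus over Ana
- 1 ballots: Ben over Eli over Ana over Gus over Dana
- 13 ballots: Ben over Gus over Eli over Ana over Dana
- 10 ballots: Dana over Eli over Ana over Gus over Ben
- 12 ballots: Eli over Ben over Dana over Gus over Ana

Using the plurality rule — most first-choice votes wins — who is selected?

Dana

First-place vote totals:
  Ana: 0
  Eli: 12
  Ben: 14
  Gus: 0
  Dana: 21
Dana has the most first-place votes.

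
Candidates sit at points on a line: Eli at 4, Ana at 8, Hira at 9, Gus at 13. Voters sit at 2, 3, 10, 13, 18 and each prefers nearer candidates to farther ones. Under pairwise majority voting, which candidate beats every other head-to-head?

Hira

With single-peaked preferences on a line, the Condorcet winner is the candidate closest to the median voter.
The median voter (position 10) is closest to Hira at 9.
Check: Hira vs Ana — voters closer to Hira: 3 of 5.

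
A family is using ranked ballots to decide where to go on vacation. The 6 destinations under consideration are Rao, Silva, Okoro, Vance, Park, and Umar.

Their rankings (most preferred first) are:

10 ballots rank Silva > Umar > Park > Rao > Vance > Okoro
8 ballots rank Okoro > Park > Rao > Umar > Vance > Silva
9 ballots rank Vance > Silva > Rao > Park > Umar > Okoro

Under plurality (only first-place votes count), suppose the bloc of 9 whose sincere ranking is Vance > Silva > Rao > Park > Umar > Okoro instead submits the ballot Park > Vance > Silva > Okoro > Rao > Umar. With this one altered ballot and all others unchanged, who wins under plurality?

First-place totals with the altered ballot: Rao 0, Silva 10, Okoro 8, Vance 0, Park 9, Umar 0.
The winner is unchanged: still Silva.

Silva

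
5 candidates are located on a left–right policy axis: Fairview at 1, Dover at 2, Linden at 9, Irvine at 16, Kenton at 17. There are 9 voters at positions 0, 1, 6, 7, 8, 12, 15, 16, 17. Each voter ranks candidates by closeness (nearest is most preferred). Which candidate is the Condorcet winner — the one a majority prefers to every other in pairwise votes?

With single-peaked preferences on a line, the Condorcet winner is the candidate closest to the median voter.
The median voter (position 8) is closest to Linden at 9.
Check: Linden vs Irvine — voters closer to Linden: 6 of 9.

Linden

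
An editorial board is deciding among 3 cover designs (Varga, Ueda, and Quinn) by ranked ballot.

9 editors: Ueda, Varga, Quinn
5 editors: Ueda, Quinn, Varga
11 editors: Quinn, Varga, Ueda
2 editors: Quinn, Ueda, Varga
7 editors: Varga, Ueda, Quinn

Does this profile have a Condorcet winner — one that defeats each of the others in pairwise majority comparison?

Head-to-head results (34 voters total):
Varga vs Ueda: Varga wins 18–16.
Varga vs Quinn: Quinn wins 18–16.
Ueda vs Quinn: Ueda wins 21–13.
No candidate beats all others: Varga beats Ueda beats Quinn beats Varga, a majority cycle.

No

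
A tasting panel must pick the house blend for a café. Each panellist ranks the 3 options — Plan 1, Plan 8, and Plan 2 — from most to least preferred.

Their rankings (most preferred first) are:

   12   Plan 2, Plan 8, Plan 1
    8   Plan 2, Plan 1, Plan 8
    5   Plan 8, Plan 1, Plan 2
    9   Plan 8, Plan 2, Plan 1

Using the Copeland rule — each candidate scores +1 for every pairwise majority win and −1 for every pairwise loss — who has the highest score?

Pairwise results:
  Plan 1 vs Plan 8: Plan 8 wins 26–8.
  Plan 1 vs Plan 2: Plan 2 wins 29–5.
  Plan 8 vs Plan 2: Plan 2 wins 20–14.
Copeland scores (wins − losses):
  Plan 1: 0 − 2 = -2
  Plan 8: 1 − 1 = 0
  Plan 2: 2 − 0 = 2
Plan 2 has the best Copeland score.

Plan 2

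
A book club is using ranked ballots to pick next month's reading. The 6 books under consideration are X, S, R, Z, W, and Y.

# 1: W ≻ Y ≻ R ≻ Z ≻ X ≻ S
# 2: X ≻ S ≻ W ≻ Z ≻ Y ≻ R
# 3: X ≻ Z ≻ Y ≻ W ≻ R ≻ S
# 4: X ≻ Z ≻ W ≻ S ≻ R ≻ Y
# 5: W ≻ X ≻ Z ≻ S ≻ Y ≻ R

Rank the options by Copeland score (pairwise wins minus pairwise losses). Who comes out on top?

Pairwise results:
  X vs S: X wins 5–0.
  X vs R: X wins 4–1.
  X vs Z: X wins 4–1.
  X vs W: X wins 3–2.
  X vs Y: X wins 4–1.
  S vs R: S wins 3–2.
  S vs Z: Z wins 4–1.
  S vs W: W wins 4–1.
  S vs Y: S wins 3–2.
  R vs Z: Z wins 4–1.
  R vs W: W wins 5–0.
  R vs Y: Y wins 4–1.
  Z vs W: W wins 3–2.
  Z vs Y: Z wins 4–1.
  W vs Y: W wins 4–1.
Copeland scores (wins − losses):
  X: 5 − 0 = 5
  S: 2 − 3 = -1
  R: 0 − 5 = -5
  Z: 3 − 2 = 1
  W: 4 − 1 = 3
  Y: 1 − 4 = -3
X has the best Copeland score.

X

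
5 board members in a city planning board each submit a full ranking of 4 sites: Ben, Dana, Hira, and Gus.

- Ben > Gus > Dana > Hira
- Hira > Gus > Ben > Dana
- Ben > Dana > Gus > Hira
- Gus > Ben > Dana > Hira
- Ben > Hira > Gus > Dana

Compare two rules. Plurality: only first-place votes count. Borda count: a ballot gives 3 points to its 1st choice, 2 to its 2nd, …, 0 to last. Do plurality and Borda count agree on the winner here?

Yes

Plurality first-place counts: Ben 3, Dana 0, Hira 1, Gus 1 → Ben.
Borda totals: Ben 12, Dana 4, Hira 5, Gus 9 → Ben.
The two rules agree on Ben.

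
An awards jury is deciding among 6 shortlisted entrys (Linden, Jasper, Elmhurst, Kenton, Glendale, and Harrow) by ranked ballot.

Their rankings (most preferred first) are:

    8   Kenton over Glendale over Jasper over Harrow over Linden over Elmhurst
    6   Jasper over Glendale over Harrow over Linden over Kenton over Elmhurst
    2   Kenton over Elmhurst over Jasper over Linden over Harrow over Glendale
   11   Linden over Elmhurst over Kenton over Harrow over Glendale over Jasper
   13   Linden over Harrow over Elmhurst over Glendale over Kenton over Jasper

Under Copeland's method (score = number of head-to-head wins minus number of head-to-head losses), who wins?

Pairwise results:
  Linden vs Jasper: Linden wins 24–16.
  Linden vs Elmhurst: Linden wins 38–2.
  Linden vs Kenton: Linden wins 30–10.
  Linden vs Glendale: Linden wins 26–14.
  Linden vs Harrow: Linden wins 26–14.
  Jasper vs Elmhurst: Elmhurst wins 26–14.
  Jasper vs Kenton: Kenton wins 34–6.
  Jasper vs Glendale: Glendale wins 32–8.
  Jasper vs Harrow: Harrow wins 24–16.
  Elmhurst vs Kenton: Elmhurst wins 24–16.
  Elmhurst vs Glendale: Elmhurst wins 26–14.
  Elmhurst vs Harrow: Harrow wins 27–13.
  Kenton vs Glendale: Kenton wins 21–19.
  Kenton vs Harrow: Kenton wins 21–19.
  Glendale vs Harrow: Harrow wins 26–14.
Copeland scores (wins − losses):
  Linden: 5 − 0 = 5
  Jasper: 0 − 5 = -5
  Elmhurst: 3 − 2 = 1
  Kenton: 3 − 2 = 1
  Glendale: 1 − 4 = -3
  Harrow: 3 − 2 = 1
Linden has the best Copeland score.

Linden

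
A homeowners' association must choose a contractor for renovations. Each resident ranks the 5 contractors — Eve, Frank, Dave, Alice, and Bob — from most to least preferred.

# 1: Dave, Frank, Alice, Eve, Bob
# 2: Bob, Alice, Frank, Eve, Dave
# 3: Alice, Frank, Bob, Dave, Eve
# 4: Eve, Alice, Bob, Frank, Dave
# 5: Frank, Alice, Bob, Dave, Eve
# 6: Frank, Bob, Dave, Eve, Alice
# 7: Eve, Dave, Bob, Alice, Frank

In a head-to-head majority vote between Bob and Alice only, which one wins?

Alice

Ballots ranking Bob above Alice: 3.
Ballots ranking Alice above Bob: 4.
Alice wins the head-to-head, 4–3.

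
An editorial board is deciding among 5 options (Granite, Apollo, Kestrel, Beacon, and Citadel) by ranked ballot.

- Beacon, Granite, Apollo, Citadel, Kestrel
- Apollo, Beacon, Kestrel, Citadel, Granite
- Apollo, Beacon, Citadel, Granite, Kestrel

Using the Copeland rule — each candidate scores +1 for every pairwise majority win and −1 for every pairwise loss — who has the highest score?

Apollo

Pairwise results:
  Granite vs Apollo: Apollo wins 2–1.
  Granite vs Kestrel: Granite wins 2–1.
  Granite vs Beacon: Beacon wins 3–0.
  Granite vs Citadel: Citadel wins 2–1.
  Apollo vs Kestrel: Apollo wins 3–0.
  Apollo vs Beacon: Apollo wins 2–1.
  Apollo vs Citadel: Apollo wins 3–0.
  Kestrel vs Beacon: Beacon wins 3–0.
  Kestrel vs Citadel: Citadel wins 2–1.
  Beacon vs Citadel: Beacon wins 3–0.
Copeland scores (wins − losses):
  Granite: 1 − 3 = -2
  Apollo: 4 − 0 = 4
  Kestrel: 0 − 4 = -4
  Beacon: 3 − 1 = 2
  Citadel: 2 − 2 = 0
Apollo has the best Copeland score.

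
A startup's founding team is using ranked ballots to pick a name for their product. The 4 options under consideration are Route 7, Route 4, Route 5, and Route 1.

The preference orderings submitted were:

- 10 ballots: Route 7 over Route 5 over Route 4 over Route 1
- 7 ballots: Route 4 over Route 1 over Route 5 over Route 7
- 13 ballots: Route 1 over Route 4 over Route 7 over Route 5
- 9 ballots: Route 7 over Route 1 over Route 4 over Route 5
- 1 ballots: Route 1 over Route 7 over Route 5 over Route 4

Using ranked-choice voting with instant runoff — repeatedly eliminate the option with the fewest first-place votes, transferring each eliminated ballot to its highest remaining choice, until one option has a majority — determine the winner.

Route 1

Round 1: Route 7 19, Route 1 14, Route 4 7, Route 5 0. Route 5 has the fewest and is eliminated.
Round 2: Route 7 19, Route 1 14, Route 4 7. Route 4 has the fewest and is eliminated.
Round 3: Route 1 21, Route 7 19. Route 1 has a majority.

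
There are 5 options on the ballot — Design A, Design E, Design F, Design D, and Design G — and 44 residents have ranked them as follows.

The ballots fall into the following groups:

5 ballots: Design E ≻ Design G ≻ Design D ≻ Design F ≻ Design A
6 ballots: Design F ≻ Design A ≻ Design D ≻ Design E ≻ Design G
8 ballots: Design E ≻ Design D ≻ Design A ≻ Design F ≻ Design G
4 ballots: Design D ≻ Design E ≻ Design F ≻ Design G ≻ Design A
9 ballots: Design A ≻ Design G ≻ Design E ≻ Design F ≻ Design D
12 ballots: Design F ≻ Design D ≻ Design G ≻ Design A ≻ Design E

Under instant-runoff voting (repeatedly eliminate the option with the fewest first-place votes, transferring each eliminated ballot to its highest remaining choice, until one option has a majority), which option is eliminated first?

Round 1: Design F 18, Design E 13, Design A 9, Design D 4, Design G 0. Design G has the fewest and is eliminated.
Round 2: Design F 18, Design E 13, Design A 9, Design D 4. Design D has the fewest and is eliminated.
Round 3: Design F 18, Design E 17, Design A 9. Design A has the fewest and is eliminated.
Round 4: Design E 26, Design F 18. Design E has a majority.

Design G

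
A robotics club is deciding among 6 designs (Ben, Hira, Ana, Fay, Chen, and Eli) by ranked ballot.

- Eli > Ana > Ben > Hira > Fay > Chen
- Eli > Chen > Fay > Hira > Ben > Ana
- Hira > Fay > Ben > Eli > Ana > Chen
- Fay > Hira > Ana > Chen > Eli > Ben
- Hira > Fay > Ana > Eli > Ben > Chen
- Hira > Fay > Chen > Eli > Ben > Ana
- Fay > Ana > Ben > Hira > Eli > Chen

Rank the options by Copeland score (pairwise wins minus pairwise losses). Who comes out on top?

Pairwise results:
  Ben vs Hira: Hira wins 5–2.
  Ben vs Ana: Ana wins 4–3.
  Ben vs Fay: Fay wins 6–1.
  Ben vs Chen: Ben wins 4–3.
  Ben vs Eli: Eli wins 5–2.
  Hira vs Ana: Hira wins 5–2.
  Hira vs Fay: Hira wins 4–3.
  Hira vs Chen: Hira wins 6–1.
  Hira vs Eli: Hira wins 5–2.
  Ana vs Fay: Fay wins 6–1.
  Ana vs Chen: Ana wins 5–2.
  Ana vs Eli: Eli wins 4–3.
  Fay vs Chen: Fay wins 6–1.
  Fay vs Eli: Fay wins 5–2.
  Chen vs Eli: Eli wins 5–2.
Copeland scores (wins − losses):
  Ben: 1 − 4 = -3
  Hira: 5 − 0 = 5
  Ana: 2 − 3 = -1
  Fay: 4 − 1 = 3
  Chen: 0 − 5 = -5
  Eli: 3 − 2 = 1
Hira has the best Copeland score.

Hira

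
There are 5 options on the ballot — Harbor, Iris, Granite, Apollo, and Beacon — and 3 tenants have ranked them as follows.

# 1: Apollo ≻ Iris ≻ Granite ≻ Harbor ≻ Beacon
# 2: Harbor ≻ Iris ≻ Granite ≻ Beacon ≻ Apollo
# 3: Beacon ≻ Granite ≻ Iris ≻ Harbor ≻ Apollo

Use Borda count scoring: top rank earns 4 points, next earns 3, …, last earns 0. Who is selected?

Iris

Borda scores:
  Harbor: 1 + 4 + 1 = 6
  Iris: 3 + 3 + 2 = 8
  Granite: 2 + 2 + 3 = 7
  Apollo: 4 + 0 + 0 = 4
  Beacon: 0 + 1 + 4 = 5
Iris has the highest total.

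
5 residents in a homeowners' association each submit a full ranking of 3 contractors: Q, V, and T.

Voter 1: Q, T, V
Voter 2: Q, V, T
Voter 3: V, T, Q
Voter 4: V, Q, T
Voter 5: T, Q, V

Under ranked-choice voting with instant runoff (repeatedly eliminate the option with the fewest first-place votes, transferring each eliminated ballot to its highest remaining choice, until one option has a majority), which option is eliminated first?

Round 1: Q 2, V 2, T 1. T has the fewest and is eliminated.
Round 2: Q 3, V 2. Q has a majority.

T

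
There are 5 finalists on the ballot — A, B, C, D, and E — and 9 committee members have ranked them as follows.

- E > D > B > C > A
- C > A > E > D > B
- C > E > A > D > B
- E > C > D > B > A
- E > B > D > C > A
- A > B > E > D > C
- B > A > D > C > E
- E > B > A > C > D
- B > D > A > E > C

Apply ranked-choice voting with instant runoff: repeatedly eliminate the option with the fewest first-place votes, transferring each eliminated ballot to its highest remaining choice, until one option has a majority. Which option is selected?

E

Round 1: E 4, B 2, C 2, A 1, D 0. D has the fewest and is eliminated.
Round 2: E 4, B 2, C 2, A 1. A has the fewest and is eliminated.
Round 3: E 4, B 3, C 2. C has the fewest and is eliminated.
Round 4: E 6, B 3. E has a majority.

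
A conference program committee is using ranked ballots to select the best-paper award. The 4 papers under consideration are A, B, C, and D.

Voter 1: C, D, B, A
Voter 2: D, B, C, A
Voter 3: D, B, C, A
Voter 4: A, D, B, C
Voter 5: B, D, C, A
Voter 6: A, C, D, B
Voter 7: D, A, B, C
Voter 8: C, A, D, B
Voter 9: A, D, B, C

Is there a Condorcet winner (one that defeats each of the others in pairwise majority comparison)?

Yes

Head-to-head results (9 voters total):
A vs B: A wins 5–4.
A vs C: C wins 5–4.
A vs D: D wins 5–4.
B vs C: B wins 6–3.
B vs D: D wins 8–1.
C vs D: D wins 6–3.
D beats each rival — A (5–4), B (8–1), C (6–3) — so D is the Condorcet winner.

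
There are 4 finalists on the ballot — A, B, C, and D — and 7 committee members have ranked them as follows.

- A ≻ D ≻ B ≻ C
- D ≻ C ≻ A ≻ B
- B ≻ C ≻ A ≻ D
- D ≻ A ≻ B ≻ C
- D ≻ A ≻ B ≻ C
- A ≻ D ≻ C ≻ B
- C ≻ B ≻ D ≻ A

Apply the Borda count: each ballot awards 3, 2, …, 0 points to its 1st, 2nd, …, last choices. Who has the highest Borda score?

Borda scores:
  A: 3 + 1 + 1 + 2 + 2 + 3 + 0 = 12
  B: 1 + 0 + 3 + 1 + 1 + 0 + 2 = 8
  C: 0 + 2 + 2 + 0 + 0 + 1 + 3 = 8
  D: 2 + 3 + 0 + 3 + 3 + 2 + 1 = 14
D has the highest total.

D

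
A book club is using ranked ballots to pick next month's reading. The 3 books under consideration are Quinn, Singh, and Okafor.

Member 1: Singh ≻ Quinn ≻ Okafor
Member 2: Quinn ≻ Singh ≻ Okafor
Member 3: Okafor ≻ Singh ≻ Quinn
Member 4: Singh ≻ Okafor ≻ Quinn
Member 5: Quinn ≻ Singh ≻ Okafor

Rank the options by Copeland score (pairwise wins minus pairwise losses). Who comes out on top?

Singh

Pairwise results:
  Quinn vs Singh: Singh wins 3–2.
  Quinn vs Okafor: Quinn wins 3–2.
  Singh vs Okafor: Singh wins 4–1.
Copeland scores (wins − losses):
  Quinn: 1 − 1 = 0
  Singh: 2 − 0 = 2
  Okafor: 0 − 2 = -2
Singh has the best Copeland score.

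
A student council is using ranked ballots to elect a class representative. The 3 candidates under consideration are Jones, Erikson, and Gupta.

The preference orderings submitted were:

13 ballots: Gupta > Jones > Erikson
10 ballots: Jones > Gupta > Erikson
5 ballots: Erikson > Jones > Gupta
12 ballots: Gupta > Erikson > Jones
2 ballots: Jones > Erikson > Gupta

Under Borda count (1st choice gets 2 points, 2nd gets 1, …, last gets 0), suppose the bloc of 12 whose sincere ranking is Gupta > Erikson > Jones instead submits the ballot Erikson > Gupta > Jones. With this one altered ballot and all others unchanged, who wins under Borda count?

Borda totals with the altered ballot: Jones 42, Erikson 36, Gupta 48.
The winner is unchanged: still Gupta.

Gupta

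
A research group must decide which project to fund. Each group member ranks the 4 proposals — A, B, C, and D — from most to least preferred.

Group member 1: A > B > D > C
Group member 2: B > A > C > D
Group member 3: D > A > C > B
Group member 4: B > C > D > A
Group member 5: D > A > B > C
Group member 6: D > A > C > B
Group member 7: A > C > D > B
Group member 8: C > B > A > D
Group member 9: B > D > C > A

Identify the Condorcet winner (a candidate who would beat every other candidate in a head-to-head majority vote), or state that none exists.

Head-to-head results (9 voters total):
A vs B: A wins 5–4.
A vs C: A wins 6–3.
A vs D: D wins 5–4.
B vs C: B wins 5–4.
B vs D: B wins 5–4.
C vs D: D wins 5–4.
No candidate beats all others: A beats B beats D beats A, a majority cycle.

None — there is no Condorcet winner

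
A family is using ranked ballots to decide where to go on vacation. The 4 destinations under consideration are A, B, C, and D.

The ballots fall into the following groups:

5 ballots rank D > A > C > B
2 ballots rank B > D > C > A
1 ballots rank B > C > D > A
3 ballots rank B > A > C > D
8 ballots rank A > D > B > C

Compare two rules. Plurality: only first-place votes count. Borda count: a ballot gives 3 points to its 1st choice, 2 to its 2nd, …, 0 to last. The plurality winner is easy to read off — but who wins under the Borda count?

Plurality first-place counts: A 8, B 6, C 0, D 5 → A.
Borda totals: A 40, B 26, C 12, D 36 → A.

A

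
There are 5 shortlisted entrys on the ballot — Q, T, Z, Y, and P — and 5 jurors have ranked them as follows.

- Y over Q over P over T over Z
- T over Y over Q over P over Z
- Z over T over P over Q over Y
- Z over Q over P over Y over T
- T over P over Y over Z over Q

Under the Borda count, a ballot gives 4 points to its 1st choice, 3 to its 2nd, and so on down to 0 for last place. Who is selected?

Borda scores:
  Q: 3 + 2 + 1 + 3 + 0 = 9
  T: 1 + 4 + 3 + 0 + 4 = 12
  Z: 0 + 0 + 4 + 4 + 1 = 9
  Y: 4 + 3 + 0 + 1 + 2 = 10
  P: 2 + 1 + 2 + 2 + 3 = 10
T has the highest total.

T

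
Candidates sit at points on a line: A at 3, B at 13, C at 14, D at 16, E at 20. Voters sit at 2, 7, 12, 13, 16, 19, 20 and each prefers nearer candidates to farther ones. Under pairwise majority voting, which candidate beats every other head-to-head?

B

With single-peaked preferences on a line, the Condorcet winner is the candidate closest to the median voter.
The median voter (position 13) is closest to B at 13.
Check: B vs C — voters closer to B: 4 of 7.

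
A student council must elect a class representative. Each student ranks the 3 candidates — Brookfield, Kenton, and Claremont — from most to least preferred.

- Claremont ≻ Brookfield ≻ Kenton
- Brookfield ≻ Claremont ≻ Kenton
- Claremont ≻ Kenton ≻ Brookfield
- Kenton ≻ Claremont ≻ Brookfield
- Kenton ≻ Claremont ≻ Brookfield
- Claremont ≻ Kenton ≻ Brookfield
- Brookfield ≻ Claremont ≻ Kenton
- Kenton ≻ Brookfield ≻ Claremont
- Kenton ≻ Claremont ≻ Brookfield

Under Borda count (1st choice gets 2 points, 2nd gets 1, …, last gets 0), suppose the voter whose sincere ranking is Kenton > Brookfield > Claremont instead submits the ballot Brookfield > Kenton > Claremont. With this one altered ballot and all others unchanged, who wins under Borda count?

Claremont

Borda totals with the altered ballot: Brookfield 7, Kenton 9, Claremont 11.
The winner is unchanged: still Claremont.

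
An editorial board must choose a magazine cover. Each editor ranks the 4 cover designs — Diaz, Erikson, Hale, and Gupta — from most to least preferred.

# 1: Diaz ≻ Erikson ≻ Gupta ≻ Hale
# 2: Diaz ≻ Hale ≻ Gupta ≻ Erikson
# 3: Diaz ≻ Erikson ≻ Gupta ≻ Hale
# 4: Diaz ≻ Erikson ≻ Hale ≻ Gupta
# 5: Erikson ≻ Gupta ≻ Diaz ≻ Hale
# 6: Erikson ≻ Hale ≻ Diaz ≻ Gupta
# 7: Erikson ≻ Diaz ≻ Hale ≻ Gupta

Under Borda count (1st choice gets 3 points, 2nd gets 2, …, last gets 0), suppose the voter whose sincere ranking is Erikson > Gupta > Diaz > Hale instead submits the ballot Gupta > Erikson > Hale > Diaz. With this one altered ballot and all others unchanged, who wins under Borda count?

Borda totals with the altered ballot: Diaz 15, Erikson 14, Hale 7, Gupta 6.
The winner is unchanged: still Diaz.

Diaz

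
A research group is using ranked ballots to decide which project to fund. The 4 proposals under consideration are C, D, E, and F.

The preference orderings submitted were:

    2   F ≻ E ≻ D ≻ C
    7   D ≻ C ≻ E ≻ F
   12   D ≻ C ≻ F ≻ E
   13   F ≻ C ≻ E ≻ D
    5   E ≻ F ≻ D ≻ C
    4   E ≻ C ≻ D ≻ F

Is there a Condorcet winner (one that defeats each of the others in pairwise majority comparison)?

Head-to-head results (43 voters total):
C vs D: D wins 26–17.
C vs E: C wins 32–11.
C vs F: C wins 23–20.
D vs E: E wins 24–19.
D vs F: D wins 23–20.
E vs F: F wins 27–16.
No candidate beats all others: C beats E beats D beats C, a majority cycle.

No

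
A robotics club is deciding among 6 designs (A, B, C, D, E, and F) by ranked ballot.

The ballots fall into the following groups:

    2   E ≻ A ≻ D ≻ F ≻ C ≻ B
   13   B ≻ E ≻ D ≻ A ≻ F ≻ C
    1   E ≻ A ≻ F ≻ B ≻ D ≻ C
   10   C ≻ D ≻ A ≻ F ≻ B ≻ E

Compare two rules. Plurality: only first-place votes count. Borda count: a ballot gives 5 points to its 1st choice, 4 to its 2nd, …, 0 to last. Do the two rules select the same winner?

No

Plurality first-place counts: A 0, B 13, C 10, D 0, E 3, F 0 → B.
Borda totals: A 68, B 77, C 52, D 86, E 67, F 40 → D.
The two rules disagree: plurality picks B, Borda picks D.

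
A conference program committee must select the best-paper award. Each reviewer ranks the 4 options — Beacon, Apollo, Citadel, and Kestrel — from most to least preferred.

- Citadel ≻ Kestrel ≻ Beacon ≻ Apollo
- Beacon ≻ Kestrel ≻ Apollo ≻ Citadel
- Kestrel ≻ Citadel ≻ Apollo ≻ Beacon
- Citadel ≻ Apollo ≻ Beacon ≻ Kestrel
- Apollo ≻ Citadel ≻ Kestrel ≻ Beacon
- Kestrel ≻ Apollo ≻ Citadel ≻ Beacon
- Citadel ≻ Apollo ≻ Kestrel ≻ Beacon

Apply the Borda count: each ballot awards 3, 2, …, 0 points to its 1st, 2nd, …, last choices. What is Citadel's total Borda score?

Borda scores:
  Beacon: 1 + 3 + 0 + 1 + 0 + 0 + 0 = 5
  Apollo: 0 + 1 + 1 + 2 + 3 + 2 + 2 = 11
  Citadel: 3 + 0 + 2 + 3 + 2 + 1 + 3 = 14
  Kestrel: 2 + 2 + 3 + 0 + 1 + 3 + 1 = 12

14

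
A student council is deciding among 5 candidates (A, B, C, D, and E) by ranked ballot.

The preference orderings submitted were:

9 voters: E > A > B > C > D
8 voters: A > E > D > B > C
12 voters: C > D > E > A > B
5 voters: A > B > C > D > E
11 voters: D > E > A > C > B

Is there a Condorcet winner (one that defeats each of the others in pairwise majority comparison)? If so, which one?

Head-to-head results (45 voters total):
A vs B: A wins 45–0.
A vs C: A wins 33–12.
A vs D: D wins 23–22.
A vs E: E wins 32–13.
B vs C: C wins 23–22.
B vs D: D wins 31–14.
B vs E: E wins 40–5.
C vs D: C wins 26–19.
C vs E: E wins 28–17.
D vs E: D wins 28–17.
No candidate beats all others: A beats C beats D beats A, a majority cycle.

None — there is no Condorcet winner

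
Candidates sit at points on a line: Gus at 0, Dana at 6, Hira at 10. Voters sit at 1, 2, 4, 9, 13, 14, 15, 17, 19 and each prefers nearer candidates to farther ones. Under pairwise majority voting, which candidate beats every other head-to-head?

Hira

With single-peaked preferences on a line, the Condorcet winner is the candidate closest to the median voter.
The median voter (position 13) is closest to Hira at 10.
Check: Hira vs Gus — voters closer to Hira: 6 of 9.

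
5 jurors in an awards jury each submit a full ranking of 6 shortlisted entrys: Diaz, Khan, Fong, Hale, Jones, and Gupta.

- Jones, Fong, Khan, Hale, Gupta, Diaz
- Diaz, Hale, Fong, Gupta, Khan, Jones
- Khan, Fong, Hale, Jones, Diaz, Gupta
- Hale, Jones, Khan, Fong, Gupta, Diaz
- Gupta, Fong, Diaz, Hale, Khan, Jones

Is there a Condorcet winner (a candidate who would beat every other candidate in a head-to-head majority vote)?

Head-to-head results (5 voters total):
Diaz vs Khan: Khan wins 3–2.
Diaz vs Fong: Fong wins 4–1.
Diaz vs Hale: Hale wins 3–2.
Diaz vs Jones: Jones wins 3–2.
Diaz vs Gupta: Gupta wins 3–2.
Khan vs Fong: Fong wins 3–2.
Khan vs Hale: Hale wins 3–2.
Khan vs Jones: Khan wins 3–2.
Khan vs Gupta: Khan wins 3–2.
Fong vs Hale: Fong wins 3–2.
Fong vs Jones: Fong wins 3–2.
Fong vs Gupta: Fong wins 4–1.
Hale vs Jones: Hale wins 4–1.
Hale vs Gupta: Hale wins 4–1.
Jones vs Gupta: Jones wins 3–2.
Fong beats each rival — Diaz (4–1), Khan (3–2), Hale (3–2), Jones (3–2), Gupta (4–1) — so Fong is the Condorcet winner.

Yes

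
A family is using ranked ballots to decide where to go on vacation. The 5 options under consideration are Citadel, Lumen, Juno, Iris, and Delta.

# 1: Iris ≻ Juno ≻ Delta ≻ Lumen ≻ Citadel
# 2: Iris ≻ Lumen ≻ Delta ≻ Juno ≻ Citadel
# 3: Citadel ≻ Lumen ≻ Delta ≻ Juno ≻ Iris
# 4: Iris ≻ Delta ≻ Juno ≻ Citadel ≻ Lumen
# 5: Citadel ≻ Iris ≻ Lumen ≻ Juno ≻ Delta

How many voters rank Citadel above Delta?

Ballots ranking Citadel above Delta: 2.
Ballots ranking Delta above Citadel: 3.
So 2 of 5 voters prefer Citadel to Delta.

2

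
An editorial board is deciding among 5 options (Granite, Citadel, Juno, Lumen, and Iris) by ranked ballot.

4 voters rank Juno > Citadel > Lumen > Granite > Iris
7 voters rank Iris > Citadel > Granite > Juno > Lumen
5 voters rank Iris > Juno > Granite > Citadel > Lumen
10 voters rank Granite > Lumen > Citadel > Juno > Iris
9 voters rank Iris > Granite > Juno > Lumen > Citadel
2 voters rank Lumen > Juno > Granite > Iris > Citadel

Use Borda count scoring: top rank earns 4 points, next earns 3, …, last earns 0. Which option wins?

Borda scores:
  Granite: 4·1 + 7·2 + 5·2 + 10·4 + 9·3 + 2·2 = 99
  Citadel: 4·3 + 7·3 + 5·1 + 10·2 + 9·0 + 2·0 = 58
  Juno: 4·4 + 7·1 + 5·3 + 10·1 + 9·2 + 2·3 = 72
  Lumen: 4·2 + 7·0 + 5·0 + 10·3 + 9·1 + 2·4 = 55
  Iris: 4·0 + 7·4 + 5·4 + 10·0 + 9·4 + 2·1 = 86
Granite has the highest total.

Granite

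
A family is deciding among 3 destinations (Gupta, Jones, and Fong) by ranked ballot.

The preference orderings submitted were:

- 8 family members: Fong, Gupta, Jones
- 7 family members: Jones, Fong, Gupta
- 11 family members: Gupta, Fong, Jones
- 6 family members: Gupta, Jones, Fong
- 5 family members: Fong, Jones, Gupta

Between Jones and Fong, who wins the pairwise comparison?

Ballots ranking Jones above Fong: 7+6 = 13.
Ballots ranking Fong above Jones: 8+11+5 = 24.
Fong wins the head-to-head, 24–13.

Fong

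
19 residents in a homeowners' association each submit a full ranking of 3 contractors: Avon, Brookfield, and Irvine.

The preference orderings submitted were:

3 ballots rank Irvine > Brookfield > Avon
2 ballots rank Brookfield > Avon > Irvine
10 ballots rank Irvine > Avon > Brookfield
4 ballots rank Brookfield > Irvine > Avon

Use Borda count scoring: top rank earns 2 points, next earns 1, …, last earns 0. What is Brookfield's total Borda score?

15

Borda scores:
  Avon: 3·0 + 2·1 + 10·1 + 4·0 = 12
  Brookfield: 3·1 + 2·2 + 10·0 + 4·2 = 15
  Irvine: 3·2 + 2·0 + 10·2 + 4·1 = 30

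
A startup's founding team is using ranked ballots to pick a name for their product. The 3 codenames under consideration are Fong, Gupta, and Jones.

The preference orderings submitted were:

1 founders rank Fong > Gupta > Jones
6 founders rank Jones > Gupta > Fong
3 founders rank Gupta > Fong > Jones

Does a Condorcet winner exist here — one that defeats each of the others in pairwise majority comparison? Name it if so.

Head-to-head results (10 voters total):
Fong vs Gupta: Gupta wins 9–1.
Fong vs Jones: Jones wins 6–4.
Gupta vs Jones: Jones wins 6–4.
Jones beats each rival — Fong (6–4), Gupta (6–4) — so Jones is the Condorcet winner.

Jones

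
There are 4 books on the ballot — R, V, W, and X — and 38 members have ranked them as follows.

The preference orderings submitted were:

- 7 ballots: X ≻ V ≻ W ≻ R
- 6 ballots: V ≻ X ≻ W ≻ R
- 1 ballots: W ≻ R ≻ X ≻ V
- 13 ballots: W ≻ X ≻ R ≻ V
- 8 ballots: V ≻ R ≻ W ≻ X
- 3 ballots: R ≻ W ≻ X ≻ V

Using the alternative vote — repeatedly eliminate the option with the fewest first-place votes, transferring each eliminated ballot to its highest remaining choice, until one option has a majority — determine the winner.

Round 1: V 14, W 14, X 7, R 3. R has the fewest and is eliminated.
Round 2: W 17, V 14, X 7. X has the fewest and is eliminated.
Round 3: V 21, W 17. V has a majority.

V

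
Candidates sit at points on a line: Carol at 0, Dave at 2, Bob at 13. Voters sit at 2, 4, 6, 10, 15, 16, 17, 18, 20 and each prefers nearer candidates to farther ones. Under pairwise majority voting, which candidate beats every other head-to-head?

With single-peaked preferences on a line, the Condorcet winner is the candidate closest to the median voter.
The median voter (position 15) is closest to Bob at 13.
Check: Bob vs Dave — voters closer to Bob: 6 of 9.

Bob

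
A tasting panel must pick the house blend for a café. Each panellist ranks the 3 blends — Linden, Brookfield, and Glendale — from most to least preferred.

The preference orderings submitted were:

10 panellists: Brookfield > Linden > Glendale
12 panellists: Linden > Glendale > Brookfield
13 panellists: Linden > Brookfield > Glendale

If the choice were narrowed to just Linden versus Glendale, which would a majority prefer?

Ballots ranking Linden above Glendale: 10+12+13 = 35.
Ballots ranking Glendale above Linden: 0.
Linden wins the head-to-head, 35–0.

Linden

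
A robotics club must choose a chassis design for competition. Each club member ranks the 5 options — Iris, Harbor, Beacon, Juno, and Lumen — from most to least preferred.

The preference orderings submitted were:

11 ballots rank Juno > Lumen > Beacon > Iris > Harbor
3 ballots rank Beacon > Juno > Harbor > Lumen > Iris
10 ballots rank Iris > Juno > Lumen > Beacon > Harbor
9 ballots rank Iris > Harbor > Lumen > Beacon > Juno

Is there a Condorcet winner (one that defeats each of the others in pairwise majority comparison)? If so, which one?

Iris

Head-to-head results (33 voters total):
Iris vs Harbor: Iris wins 30–3.
Iris vs Beacon: Iris wins 19–14.
Iris vs Juno: Iris wins 19–14.
Iris vs Lumen: Iris wins 19–14.
Harbor vs Beacon: Beacon wins 24–9.
Harbor vs Juno: Juno wins 24–9.
Harbor vs Lumen: Lumen wins 21–12.
Beacon vs Juno: Juno wins 21–12.
Beacon vs Lumen: Lumen wins 30–3.
Juno vs Lumen: Juno wins 24–9.
Iris beats each rival — Harbor (30–3), Beacon (19–14), Juno (19–14), Lumen (19–14) — so Iris is the Condorcet winner.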